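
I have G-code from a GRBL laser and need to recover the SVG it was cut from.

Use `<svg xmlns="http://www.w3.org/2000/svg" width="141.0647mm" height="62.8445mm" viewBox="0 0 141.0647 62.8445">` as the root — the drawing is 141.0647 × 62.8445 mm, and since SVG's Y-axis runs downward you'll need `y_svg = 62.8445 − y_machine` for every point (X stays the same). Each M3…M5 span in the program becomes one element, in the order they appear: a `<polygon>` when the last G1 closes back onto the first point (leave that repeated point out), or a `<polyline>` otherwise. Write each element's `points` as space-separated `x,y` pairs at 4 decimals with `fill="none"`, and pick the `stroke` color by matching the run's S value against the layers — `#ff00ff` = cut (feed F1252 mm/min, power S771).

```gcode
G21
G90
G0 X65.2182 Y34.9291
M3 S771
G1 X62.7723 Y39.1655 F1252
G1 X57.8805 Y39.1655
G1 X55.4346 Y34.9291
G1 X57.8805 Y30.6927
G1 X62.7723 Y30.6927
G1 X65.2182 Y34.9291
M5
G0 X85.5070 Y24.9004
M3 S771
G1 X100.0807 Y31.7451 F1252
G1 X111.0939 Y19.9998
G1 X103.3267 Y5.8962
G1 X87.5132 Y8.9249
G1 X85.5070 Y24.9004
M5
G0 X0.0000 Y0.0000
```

y_svg = 62.8445 − y_m. Every run uses S771, so all elements get stroke `#ff00ff` (cut).

[1] closed run; points: 65.2182,27.9154 62.7723,23.6790 57.8805,23.6790 55.4346,27.9154 57.8805,32.1518 62.7723,32.1518

[2] closed run; points: 85.5070,37.9441 100.0807,31.0994 111.0939,42.8447 103.3267,56.9483 87.5132,53.9196

<svg xmlns="http://www.w3.org/2000/svg" width="141.0647mm" height="62.8445mm" viewBox="0 0 141.0647 62.8445">
  <polygon points="65.2182,27.9154 62.7723,23.6790 57.8805,23.6790 55.4346,27.9154 57.8805,32.1518 62.7723,32.1518" fill="none" stroke="#ff00ff"/>
  <polygon points="85.5070,37.9441 100.0807,31.0994 111.0939,42.8447 103.3267,56.9483 87.5132,53.9196" fill="none" stroke="#ff00ff"/>
</svg>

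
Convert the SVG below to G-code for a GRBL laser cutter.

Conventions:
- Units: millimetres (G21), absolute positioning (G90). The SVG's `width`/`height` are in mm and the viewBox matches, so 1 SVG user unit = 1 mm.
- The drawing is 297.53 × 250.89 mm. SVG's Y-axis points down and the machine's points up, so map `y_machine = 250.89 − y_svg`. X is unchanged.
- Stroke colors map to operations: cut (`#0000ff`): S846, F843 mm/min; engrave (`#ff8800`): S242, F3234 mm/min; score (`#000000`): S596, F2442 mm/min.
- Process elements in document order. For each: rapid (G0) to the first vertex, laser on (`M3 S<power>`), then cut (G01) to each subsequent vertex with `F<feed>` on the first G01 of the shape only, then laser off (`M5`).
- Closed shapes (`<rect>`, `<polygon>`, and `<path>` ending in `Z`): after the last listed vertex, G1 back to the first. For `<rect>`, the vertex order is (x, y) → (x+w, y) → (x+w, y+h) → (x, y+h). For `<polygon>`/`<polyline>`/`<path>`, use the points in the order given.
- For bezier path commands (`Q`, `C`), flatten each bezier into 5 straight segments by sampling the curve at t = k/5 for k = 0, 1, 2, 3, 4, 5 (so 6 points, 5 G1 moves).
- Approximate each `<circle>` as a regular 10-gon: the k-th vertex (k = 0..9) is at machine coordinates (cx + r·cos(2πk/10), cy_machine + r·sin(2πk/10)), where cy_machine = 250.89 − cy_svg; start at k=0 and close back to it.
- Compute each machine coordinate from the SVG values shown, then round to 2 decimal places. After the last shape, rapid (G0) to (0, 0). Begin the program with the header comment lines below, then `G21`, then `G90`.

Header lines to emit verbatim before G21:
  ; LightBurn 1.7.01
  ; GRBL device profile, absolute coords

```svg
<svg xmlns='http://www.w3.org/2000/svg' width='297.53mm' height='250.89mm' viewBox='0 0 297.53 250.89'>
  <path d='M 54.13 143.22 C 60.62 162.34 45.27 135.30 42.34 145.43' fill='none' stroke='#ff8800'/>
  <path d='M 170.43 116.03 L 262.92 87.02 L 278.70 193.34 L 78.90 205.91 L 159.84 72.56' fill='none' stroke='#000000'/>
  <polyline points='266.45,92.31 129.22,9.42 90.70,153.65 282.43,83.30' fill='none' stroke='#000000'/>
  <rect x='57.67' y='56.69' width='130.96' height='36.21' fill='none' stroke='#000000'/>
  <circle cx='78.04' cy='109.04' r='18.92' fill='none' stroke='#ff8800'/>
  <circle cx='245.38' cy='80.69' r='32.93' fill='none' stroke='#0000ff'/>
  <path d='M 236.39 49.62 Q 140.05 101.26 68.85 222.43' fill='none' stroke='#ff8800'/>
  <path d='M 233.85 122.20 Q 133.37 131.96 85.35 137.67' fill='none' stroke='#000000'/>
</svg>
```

1 u = 1 mm; y_m = 250.89 − y.

[1] `<path>` cubic bezier, #ff8800→engrave S242 F3234: (54.13,107.67) → (55.68,101.07) → (53.63,101.55) → (49.62,105.11) → (45.31,107.74) → (42.34,105.46)

[2] `<path>` open polyline, #000000→score S596 F2442: (170.43,134.86) → (262.92,163.87) → (278.70,57.55) → (78.90,44.98) → (159.84,178.33)

[3] `<polyline>` open polyline, #000000→score S596 F2442: (266.45,158.58) → (129.22,241.47) → (90.70,97.24) → (282.43,167.59)

[4] `<rect>` rectangle, #000000→score S596 F2442: (57.67,194.20) → (188.63,194.20) → (188.63,157.99) → (57.67,157.99) → (57.67,194.20) (closed)

[5] `<circle>` circle, #ff8800→engrave S242 F3234: (96.96,141.85) → (93.35,152.97) → (83.89,159.84) → (72.19,159.84) → (62.73,152.97) → (59.12,141.85) → (62.73,130.73) → (72.19,123.86) → (83.89,123.86) → (93.35,130.73) → (96.96,141.85) (closed)

[6] `<circle>` circle, #0000ff→cut S846 F843: (278.31,170.20) → (272.02,189.56) → (255.56,201.52) → (235.20,201.52) → (218.74,189.56) → (212.45,170.20) → (218.74,150.84) → (235.20,138.88) → (255.56,138.88) → (272.02,150.84) → (278.31,170.20) (closed)

[7] `<path>` quadratic bezier, #ff8800→engrave S242 F3234: (236.39,201.27) → (198.86,177.83) → (163.34,148.83) → (129.83,114.27) → (98.34,74.15) → (68.85,28.46)

[8] `<path>` quadratic bezier, #000000→score S596 F2442: (233.85,128.69) → (195.76,124.95) → (161.86,121.53) → (132.16,118.44) → (106.66,115.67) → (85.35,113.22)

; LightBurn 1.7.01
; GRBL device profile, absolute coords
G21
G90
G0 X54.13 Y107.67
M3 S242
G01 X55.68 Y101.07 F3234
G01 X53.63 Y101.55
G01 X49.62 Y105.11
G01 X45.31 Y107.74
G01 X42.34 Y105.46
M5
G0 X170.43 Y134.86
M3 S596
G01 X262.92 Y163.87 F2442
G01 X278.70 Y57.55
G01 X78.90 Y44.98
G01 X159.84 Y178.33
M5
G0 X266.45 Y158.58
M3 S596
G01 X129.22 Y241.47 F2442
G01 X90.70 Y97.24
G01 X282.43 Y167.59
M5
G0 X57.67 Y194.20
M3 S596
G01 X188.63 Y194.20 F2442
G01 X188.63 Y157.99
G01 X57.67 Y157.99
G01 X57.67 Y194.20
M5
G0 X96.96 Y141.85
M3 S242
G01 X93.35 Y152.97 F3234
G01 X83.89 Y159.84
G01 X72.19 Y159.84
G01 X62.73 Y152.97
G01 X59.12 Y141.85
G01 X62.73 Y130.73
G01 X72.19 Y123.86
G01 X83.89 Y123.86
G01 X93.35 Y130.73
G01 X96.96 Y141.85
M5
G0 X278.31 Y170.20
M3 S846
G01 X272.02 Y189.56 F843
G01 X255.56 Y201.52
G01 X235.20 Y201.52
G01 X218.74 Y189.56
G01 X212.45 Y170.20
G01 X218.74 Y150.84
G01 X235.20 Y138.88
G01 X255.56 Y138.88
G01 X272.02 Y150.84
G01 X278.31 Y170.20
M5
G0 X236.39 Y201.27
M3 S242
G01 X198.86 Y177.83 F3234
G01 X163.34 Y148.83
G01 X129.83 Y114.27
G01 X98.34 Y74.15
G01 X68.85 Y28.46
M5
G0 X233.85 Y128.69
M3 S596
G01 X195.76 Y124.95 F2442
G01 X161.86 Y121.53
G01 X132.16 Y118.44
G01 X106.66 Y115.67
G01 X85.35 Y113.22
M5
G0 X0.00 Y0.00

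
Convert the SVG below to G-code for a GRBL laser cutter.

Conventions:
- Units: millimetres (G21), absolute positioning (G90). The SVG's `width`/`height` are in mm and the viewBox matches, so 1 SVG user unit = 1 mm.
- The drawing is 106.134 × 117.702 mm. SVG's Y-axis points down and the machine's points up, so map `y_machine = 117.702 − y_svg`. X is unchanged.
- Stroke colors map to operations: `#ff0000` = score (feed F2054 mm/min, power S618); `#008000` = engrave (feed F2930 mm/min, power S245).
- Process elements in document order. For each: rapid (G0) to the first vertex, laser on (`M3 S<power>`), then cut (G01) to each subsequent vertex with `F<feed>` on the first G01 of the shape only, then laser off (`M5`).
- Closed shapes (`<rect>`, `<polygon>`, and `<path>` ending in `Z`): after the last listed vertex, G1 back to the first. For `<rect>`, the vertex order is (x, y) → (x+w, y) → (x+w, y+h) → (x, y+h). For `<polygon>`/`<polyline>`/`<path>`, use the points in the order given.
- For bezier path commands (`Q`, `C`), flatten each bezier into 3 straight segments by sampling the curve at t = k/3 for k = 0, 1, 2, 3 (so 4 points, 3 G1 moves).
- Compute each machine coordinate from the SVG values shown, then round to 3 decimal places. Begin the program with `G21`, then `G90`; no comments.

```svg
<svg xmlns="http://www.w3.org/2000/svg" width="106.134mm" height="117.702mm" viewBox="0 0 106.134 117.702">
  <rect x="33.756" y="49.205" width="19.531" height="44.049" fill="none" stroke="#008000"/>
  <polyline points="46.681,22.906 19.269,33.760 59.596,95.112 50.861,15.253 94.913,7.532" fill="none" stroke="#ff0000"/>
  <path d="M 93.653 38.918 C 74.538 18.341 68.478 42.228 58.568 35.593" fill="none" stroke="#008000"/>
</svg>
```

Since the viewBox matches the mm dimensions, user units are millimetres directly. The only transform is the Y-flip y_m = 117.702 − y_svg.

Shape 1 is a rectangle drawn with `<rect>`. Its stroke #008000 means engrave at S245, F2930. After flipping Y the toolpath is (33.756,68.497) → (53.287,68.497) → (53.287,24.448) → (33.756,24.448) → (33.756,68.497), returning to the start.

Shape 2 is a open polyline drawn with `<polyline>`. Its stroke #ff0000 means score at S618, F2054. After flipping Y the toolpath is (46.681,94.796) → (19.269,83.942) → (59.596,22.590) → (50.861,102.449) → (94.913,110.170).

Shape 3 is a cubic bezier drawn with `<path>`. Its stroke #008000 means engrave at S245, F2930. After flipping Y the toolpath is (93.653,78.784) → (78.264,87.317) → (67.821,82.871) → (58.568,82.109).

G21
G90
G0 X33.756 Y68.497
M3 S245
G01 X53.287 Y68.497 F2930
G01 X53.287 Y24.448
G01 X33.756 Y24.448
G01 X33.756 Y68.497
M5
G0 X46.681 Y94.796
M3 S618
G01 X19.269 Y83.942 F2054
G01 X59.596 Y22.590
G01 X50.861 Y102.449
G01 X94.913 Y110.170
M5
G0 X93.653 Y78.784
M3 S245
G01 X78.264 Y87.317 F2930
G01 X67.821 Y82.871
G01 X58.568 Y82.109
M5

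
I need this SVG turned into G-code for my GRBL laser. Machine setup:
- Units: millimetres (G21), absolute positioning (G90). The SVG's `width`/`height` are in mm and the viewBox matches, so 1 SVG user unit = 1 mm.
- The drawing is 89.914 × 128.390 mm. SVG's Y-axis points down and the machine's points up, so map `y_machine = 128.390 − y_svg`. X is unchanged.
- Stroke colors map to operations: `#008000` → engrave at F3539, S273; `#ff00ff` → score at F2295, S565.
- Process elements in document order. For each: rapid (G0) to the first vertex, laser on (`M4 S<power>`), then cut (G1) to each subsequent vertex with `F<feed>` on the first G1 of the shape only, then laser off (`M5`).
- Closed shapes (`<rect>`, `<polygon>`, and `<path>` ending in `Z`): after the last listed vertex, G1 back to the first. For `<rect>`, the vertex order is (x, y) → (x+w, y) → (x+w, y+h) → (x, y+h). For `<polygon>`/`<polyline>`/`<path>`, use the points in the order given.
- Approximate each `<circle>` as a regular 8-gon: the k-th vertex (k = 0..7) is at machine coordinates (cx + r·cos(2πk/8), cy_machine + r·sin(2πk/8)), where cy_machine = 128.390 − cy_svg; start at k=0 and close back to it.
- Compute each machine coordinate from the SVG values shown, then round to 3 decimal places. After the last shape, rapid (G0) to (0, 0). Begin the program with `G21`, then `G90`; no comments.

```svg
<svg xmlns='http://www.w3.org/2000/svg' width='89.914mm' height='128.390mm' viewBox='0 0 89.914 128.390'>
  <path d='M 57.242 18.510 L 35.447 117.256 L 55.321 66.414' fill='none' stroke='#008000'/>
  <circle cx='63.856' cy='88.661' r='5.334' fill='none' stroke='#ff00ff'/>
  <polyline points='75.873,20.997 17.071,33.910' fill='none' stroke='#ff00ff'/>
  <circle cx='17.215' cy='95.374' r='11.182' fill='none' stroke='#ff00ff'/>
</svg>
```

G21
G90
G0 X57.242 Y109.880
M4 S273
G1 X35.447 Y11.134 F3539
G1 X55.321 Y61.976
M5
G0 X69.190 Y39.729
M4 S565
G1 X67.628 Y43.501 F2295
G1 X63.856 Y45.063
G1 X60.084 Y43.501
G1 X58.522 Y39.729
G1 X60.084 Y35.957
G1 X63.856 Y34.395
G1 X67.628 Y35.957
G1 X69.190 Y39.729
M5
G0 X75.873 Y107.393
M4 S565
G1 X17.071 Y94.480 F2295
M5
G0 X28.397 Y33.016
M4 S565
G1 X25.122 Y40.923 F2295
G1 X17.215 Y44.198
G1 X9.308 Y40.923
G1 X6.033 Y33.016
G1 X9.308 Y25.109
G1 X17.215 Y21.834
G1 X25.122 Y25.109
G1 X28.397 Y33.016
M5
G0 X0.000 Y0.000

viewBox `0 0 89.914 128.390` with mm width/height → 1 unit = 1 mm. Flip: y_m = 128.390 − y_svg.

**Shape 1** — `<path>` open polyline, stroke `#008000` → engrave (S273, F3539). Machine vertices: (57.242,109.880) → (35.447,11.134) → (55.321,61.976). Open path.

**Shape 2** — `<circle>` circle, stroke `#ff00ff` → score (S565, F2295). Machine vertices: (69.190,39.729) → (67.628,43.501) → (63.856,45.063) → (60.084,43.501) → (58.522,39.729) → (60.084,35.957) → (63.856,34.395) → (67.628,35.957) → (69.190,39.729). Closed: final G1 returns to the first vertex.

**Shape 3** — `<polyline>` line segment, stroke `#ff00ff` → score (S565, F2295). Machine vertices: (75.873,107.393) → (17.071,94.480). Open path.

**Shape 4** — `<circle>` circle, stroke `#ff00ff` → score (S565, F2295). Machine vertices: (28.397,33.016) → (25.122,40.923) → (17.215,44.198) → (9.308,40.923) → (6.033,33.016) → (9.308,25.109) → (17.215,21.834) → (25.122,25.109) → (28.397,33.016). Closed: final G1 returns to the first vertex.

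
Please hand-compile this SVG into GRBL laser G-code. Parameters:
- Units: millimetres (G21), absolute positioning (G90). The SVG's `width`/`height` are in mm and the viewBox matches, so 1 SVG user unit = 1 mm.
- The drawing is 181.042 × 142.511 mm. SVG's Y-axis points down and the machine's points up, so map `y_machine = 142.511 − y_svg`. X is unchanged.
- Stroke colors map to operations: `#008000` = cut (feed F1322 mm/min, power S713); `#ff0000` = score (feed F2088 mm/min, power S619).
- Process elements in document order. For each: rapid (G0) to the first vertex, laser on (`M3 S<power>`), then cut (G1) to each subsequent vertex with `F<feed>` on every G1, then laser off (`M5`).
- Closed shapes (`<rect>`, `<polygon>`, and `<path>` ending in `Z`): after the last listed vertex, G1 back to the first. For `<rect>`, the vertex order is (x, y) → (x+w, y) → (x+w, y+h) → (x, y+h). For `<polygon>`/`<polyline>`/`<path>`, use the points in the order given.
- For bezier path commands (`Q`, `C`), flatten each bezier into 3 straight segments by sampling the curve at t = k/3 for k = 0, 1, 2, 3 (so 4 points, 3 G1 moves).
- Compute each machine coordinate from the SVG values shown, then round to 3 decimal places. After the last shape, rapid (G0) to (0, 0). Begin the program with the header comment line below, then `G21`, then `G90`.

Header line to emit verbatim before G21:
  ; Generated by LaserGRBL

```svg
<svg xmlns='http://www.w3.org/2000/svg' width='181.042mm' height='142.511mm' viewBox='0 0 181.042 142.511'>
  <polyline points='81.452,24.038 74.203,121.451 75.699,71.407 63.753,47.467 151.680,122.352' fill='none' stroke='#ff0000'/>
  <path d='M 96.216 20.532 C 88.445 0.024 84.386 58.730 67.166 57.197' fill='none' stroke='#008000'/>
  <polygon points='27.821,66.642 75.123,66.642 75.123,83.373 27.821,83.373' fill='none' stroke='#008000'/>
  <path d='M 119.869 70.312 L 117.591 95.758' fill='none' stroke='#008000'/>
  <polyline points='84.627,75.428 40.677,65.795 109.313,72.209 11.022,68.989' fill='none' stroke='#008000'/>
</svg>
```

; Generated by LaserGRBL
G21
G90
G0 X81.452 Y118.473
M3 S619
G1 X74.203 Y21.060 F2088
G1 X75.699 Y71.104 F2088
G1 X63.753 Y95.044 F2088
G1 X151.680 Y20.159 F2088
M5
G0 X96.216 Y121.979
M3 S713
G1 X89.057 Y121.247 F1322
G1 X80.624 Y98.696 F1322
G1 X67.166 Y85.314 F1322
M5
G0 X27.821 Y75.869
M3 S713
G1 X75.123 Y75.869 F1322
G1 X75.123 Y59.138 F1322
G1 X27.821 Y59.138 F1322
G1 X27.821 Y75.869 F1322
M5
G0 X119.869 Y72.199
M3 S713
G1 X117.591 Y46.753 F1322
M5
G0 X84.627 Y67.083
M3 S713
G1 X40.677 Y76.716 F1322
G1 X109.313 Y70.302 F1322
G1 X11.022 Y73.522 F1322
M5
G0 X0.000 Y0.000

Since the viewBox matches the mm dimensions, user units are millimetres directly. The only transform is the Y-flip y_m = 142.511 − y_svg.

Shape 1 is a open polyline drawn with `<polyline>`. Its stroke #ff0000 means score at S619, F2088. After flipping Y the toolpath is (81.452,118.473) → (74.203,21.060) → (75.699,71.104) → (63.753,95.044) → (151.680,20.159).

Shape 2 is a cubic bezier drawn with `<path>`. Its stroke #008000 means cut at S713, F1322. After flipping Y the toolpath is (96.216,121.979) → (89.057,121.247) → (80.624,98.696) → (67.166,85.314).

Shape 3 is a rectangle drawn with `<polygon>`. Its stroke #008000 means cut at S713, F1322. After flipping Y the toolpath is (27.821,75.869) → (75.123,75.869) → (75.123,59.138) → (27.821,59.138) → (27.821,75.869), returning to the start.

Shape 4 is a line segment drawn with `<path>`. Its stroke #008000 means cut at S713, F1322. After flipping Y the toolpath is (119.869,72.199) → (117.591,46.753).

Shape 5 is a open polyline drawn with `<polyline>`. Its stroke #008000 means cut at S713, F1322. After flipping Y the toolpath is (84.627,67.083) → (40.677,76.716) → (109.313,70.302) → (11.022,73.522).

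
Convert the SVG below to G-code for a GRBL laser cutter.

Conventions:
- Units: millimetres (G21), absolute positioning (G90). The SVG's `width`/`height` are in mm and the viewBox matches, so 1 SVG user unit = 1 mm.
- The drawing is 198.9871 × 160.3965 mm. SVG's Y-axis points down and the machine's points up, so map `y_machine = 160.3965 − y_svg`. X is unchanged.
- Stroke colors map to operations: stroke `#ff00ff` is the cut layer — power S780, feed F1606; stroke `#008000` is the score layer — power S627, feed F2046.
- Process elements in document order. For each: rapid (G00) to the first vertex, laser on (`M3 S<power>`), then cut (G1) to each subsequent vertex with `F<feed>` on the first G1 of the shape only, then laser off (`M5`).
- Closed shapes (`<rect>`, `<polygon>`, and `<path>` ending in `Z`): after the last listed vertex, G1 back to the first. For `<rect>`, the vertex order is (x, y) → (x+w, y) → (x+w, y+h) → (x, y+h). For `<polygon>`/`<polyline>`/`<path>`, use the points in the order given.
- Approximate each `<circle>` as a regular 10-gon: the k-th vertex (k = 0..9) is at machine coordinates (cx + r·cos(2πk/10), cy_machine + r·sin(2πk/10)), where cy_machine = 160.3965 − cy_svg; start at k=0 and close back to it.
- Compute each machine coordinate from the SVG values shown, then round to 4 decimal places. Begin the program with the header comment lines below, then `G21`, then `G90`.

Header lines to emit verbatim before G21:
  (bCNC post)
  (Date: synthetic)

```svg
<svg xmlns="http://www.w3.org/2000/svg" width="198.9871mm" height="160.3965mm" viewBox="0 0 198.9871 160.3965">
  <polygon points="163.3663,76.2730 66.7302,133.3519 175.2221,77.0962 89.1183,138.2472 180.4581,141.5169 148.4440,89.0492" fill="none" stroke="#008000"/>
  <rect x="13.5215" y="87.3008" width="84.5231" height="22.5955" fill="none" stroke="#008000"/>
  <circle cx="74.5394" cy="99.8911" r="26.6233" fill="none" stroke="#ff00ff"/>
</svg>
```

(bCNC post)
(Date: synthetic)
G21
G90
G00 X163.3663 Y84.1235
M3 S627
G1 X66.7302 Y27.0446 F2046
G1 X175.2221 Y83.3003
G1 X89.1183 Y22.1493
G1 X180.4581 Y18.8796
G1 X148.4440 Y71.3473
G1 X163.3663 Y84.1235
M5
G00 X13.5215 Y73.0957
M3 S627
G1 X98.0446 Y73.0957 F2046
G1 X98.0446 Y50.5002
G1 X13.5215 Y50.5002
G1 X13.5215 Y73.0957
M5
G00 X101.1627 Y60.5054
M3 S780
G1 X96.0781 Y76.1542 F1606
G1 X82.7665 Y85.8257
G1 X66.3123 Y85.8257
G1 X53.0007 Y76.1542
G1 X47.9161 Y60.5054
G1 X53.0007 Y44.8566
G1 X66.3123 Y35.1851
G1 X82.7665 Y35.1851
G1 X96.0781 Y44.8566
G1 X101.1627 Y60.5054
M5

viewBox `0 0 198.9871 160.3965` with mm width/height → 1 unit = 1 mm. Flip: y_m = 160.3965 − y_svg.

**Shape 1** — `<polygon>` closed polygon, stroke `#008000` → score (S627, F2046). Machine vertices: (163.3663,84.1235) → (66.7302,27.0446) → (175.2221,83.3003) → (89.1183,22.1493) → (180.4581,18.8796) → (148.4440,71.3473) → (163.3663,84.1235). Closed: final G1 returns to the first vertex.

**Shape 2** — `<rect>` rectangle, stroke `#008000` → score (S627, F2046). Machine vertices: (13.5215,73.0957) → (98.0446,73.0957) → (98.0446,50.5002) → (13.5215,50.5002) → (13.5215,73.0957). Closed: final G1 returns to the first vertex.

**Shape 3** — `<circle>` circle, stroke `#ff00ff` → cut (S780, F1606). Machine vertices: (101.1627,60.5054) → (96.0781,76.1542) → (82.7665,85.8257) → (66.3123,85.8257) → (53.0007,76.1542) → (47.9161,60.5054) → (53.0007,44.8566) → (66.3123,35.1851) → (82.7665,35.1851) → (96.0781,44.8566) → (101.1627,60.5054). Closed: final G1 returns to the first vertex.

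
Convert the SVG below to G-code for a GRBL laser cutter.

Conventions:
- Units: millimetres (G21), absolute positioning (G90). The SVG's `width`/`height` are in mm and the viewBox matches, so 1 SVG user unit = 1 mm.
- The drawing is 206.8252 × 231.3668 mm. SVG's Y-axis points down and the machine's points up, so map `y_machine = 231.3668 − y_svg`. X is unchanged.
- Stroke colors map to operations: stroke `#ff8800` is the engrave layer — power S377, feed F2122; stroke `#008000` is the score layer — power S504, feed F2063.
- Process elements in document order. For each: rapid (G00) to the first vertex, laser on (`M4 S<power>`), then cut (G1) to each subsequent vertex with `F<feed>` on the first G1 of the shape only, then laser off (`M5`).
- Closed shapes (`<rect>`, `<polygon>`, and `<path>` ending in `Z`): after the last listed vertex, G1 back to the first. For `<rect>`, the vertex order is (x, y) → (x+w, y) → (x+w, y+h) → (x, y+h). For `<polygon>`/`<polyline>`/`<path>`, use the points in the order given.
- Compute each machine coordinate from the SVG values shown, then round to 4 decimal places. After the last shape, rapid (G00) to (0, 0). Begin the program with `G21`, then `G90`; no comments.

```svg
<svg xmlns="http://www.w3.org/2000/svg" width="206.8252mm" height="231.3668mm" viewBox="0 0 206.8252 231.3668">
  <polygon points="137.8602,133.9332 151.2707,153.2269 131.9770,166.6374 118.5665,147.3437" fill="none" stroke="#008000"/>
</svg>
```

Since the viewBox matches the mm dimensions, user units are millimetres directly. The only transform is the Y-flip y_m = 231.3668 − y_svg.

Shape 1 is a regular polygon drawn with `<polygon>`. Its stroke #008000 means score at S504, F2063. After flipping Y the toolpath is (137.8602,97.4336) → (151.2707,78.1399) → (131.9770,64.7294) → (118.5665,84.0231) → (137.8602,97.4336), returning to the start.

G21
G90
G00 X137.8602 Y97.4336
M4 S504
G1 X151.2707 Y78.1399 F2063
G1 X131.9770 Y64.7294
G1 X118.5665 Y84.0231
G1 X137.8602 Y97.4336
M5
G00 X0.0000 Y0.0000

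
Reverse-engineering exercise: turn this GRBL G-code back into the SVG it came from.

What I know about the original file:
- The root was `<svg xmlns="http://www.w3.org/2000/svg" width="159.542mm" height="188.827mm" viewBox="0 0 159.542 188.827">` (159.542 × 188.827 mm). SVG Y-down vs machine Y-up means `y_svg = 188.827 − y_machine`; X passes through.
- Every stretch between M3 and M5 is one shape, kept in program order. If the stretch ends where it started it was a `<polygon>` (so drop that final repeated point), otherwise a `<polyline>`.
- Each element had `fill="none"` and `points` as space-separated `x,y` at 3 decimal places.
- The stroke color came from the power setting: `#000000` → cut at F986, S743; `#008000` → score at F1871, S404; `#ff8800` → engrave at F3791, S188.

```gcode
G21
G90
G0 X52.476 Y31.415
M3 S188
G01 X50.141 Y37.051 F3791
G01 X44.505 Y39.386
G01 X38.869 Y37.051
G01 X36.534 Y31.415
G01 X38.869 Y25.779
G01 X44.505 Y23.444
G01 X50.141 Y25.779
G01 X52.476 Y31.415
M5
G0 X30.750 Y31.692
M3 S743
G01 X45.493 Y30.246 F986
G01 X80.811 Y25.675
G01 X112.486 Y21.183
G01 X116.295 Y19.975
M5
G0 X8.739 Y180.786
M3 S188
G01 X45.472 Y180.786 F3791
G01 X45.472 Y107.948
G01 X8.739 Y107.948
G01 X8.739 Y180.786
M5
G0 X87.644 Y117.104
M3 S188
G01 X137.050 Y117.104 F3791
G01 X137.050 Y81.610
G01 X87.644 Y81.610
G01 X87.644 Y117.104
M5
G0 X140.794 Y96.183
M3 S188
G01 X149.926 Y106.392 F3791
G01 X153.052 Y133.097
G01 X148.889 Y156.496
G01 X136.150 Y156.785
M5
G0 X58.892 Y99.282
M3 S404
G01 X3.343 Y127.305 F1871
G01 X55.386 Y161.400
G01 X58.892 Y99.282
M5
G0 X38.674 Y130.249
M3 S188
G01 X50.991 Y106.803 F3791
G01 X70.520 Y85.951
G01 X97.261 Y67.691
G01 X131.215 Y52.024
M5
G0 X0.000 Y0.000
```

Machine Y-up, SVG Y-down with viewBox height 188.827, so y_svg = 188.827 − y_machine; X carries over.

Run 1: power S188 maps to stroke `#ff8800` (engrave). The run returns to its start, so emit a `<polygon>` with points (Y-flipped): 52.476,157.412 50.141,151.776 44.505,149.441 38.869,151.776 36.534,157.412 38.869,163.048 44.505,165.383 50.141,163.048.

Run 2: power S743 maps to stroke `#000000` (cut). The run is open, so emit a `<polyline>` with points (Y-flipped): 30.750,157.135 45.493,158.581 80.811,163.152 112.486,167.644 116.295,168.852.

Run 3: the run's S188 means `#ff8800` (engrave). The run returns to its start, so emit a `<polygon>` with points (Y-flipped): 8.739,8.041 45.472,8.041 45.472,80.879 8.739,80.879.

Run 4: S188 ⇒ engrave layer `#ff8800`. The run returns to its start, so emit a `<polygon>` with points (Y-flipped): 87.644,71.723 137.050,71.723 137.050,107.217 87.644,107.217.

Run 5: the run's S188 means `#ff8800` (engrave). The run is open, so emit a `<polyline>` with points (Y-flipped): 140.794,92.644 149.926,82.435 153.052,55.730 148.889,32.331 136.150,32.042.

Run 6: power S404 maps to stroke `#008000` (score). The run returns to its start, so emit a `<polygon>` with points (Y-flipped): 58.892,89.545 3.343,61.522 55.386,27.427.

Run 7: the run's S188 means `#ff8800` (engrave). The run is open, so emit a `<polyline>` with points (Y-flipped): 38.674,58.578 50.991,82.024 70.520,102.876 97.261,121.136 131.215,136.803.

<svg xmlns="http://www.w3.org/2000/svg" width="159.542mm" height="188.827mm" viewBox="0 0 159.542 188.827">
  <polygon points="52.476,157.412 50.141,151.776 44.505,149.441 38.869,151.776 36.534,157.412 38.869,163.048 44.505,165.383 50.141,163.048" fill="none" stroke="#ff8800"/>
  <polyline points="30.750,157.135 45.493,158.581 80.811,163.152 112.486,167.644 116.295,168.852" fill="none" stroke="#000000"/>
  <polygon points="8.739,8.041 45.472,8.041 45.472,80.879 8.739,80.879" fill="none" stroke="#ff8800"/>
  <polygon points="87.644,71.723 137.050,71.723 137.050,107.217 87.644,107.217" fill="none" stroke="#ff8800"/>
  <polyline points="140.794,92.644 149.926,82.435 153.052,55.730 148.889,32.331 136.150,32.042" fill="none" stroke="#ff8800"/>
  <polygon points="58.892,89.545 3.343,61.522 55.386,27.427" fill="none" stroke="#008000"/>
  <polyline points="38.674,58.578 50.991,82.024 70.520,102.876 97.261,121.136 131.215,136.803" fill="none" stroke="#ff8800"/>
</svg>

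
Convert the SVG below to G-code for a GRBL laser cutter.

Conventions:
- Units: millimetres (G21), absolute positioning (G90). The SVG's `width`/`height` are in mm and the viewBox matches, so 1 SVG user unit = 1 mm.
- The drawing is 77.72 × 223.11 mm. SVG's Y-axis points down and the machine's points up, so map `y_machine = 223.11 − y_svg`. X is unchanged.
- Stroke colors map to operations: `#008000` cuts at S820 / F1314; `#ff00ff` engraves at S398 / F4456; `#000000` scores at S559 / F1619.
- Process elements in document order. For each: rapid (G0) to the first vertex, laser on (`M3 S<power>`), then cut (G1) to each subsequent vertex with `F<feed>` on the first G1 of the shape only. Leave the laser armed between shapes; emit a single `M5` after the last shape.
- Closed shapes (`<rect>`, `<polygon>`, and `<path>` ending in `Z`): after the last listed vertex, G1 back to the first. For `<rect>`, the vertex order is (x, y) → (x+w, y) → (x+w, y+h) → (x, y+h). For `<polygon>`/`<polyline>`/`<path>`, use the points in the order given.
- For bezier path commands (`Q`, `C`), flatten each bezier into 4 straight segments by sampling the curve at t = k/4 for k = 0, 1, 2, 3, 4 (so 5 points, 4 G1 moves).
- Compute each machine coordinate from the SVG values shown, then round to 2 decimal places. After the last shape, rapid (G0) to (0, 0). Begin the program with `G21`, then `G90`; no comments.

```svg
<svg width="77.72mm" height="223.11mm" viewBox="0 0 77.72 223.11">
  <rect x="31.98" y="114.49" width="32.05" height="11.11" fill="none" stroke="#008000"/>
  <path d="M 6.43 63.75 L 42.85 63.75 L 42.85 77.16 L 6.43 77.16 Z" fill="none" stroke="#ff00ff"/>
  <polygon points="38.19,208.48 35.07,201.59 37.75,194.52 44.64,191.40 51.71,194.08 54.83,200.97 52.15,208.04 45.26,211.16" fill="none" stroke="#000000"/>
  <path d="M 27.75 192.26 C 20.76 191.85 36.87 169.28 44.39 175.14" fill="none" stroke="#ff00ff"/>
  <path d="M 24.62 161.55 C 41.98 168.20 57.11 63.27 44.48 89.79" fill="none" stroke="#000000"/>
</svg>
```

G21
G90
G0 X31.98 Y108.62
M3 S820
G1 X64.03 Y108.62 F1314
G1 X64.03 Y97.51
G1 X31.98 Y97.51
G1 X31.98 Y108.62
G0 X6.43 Y159.36
M3 S398
G1 X42.85 Y159.36 F4456
G1 X42.85 Y145.95
G1 X6.43 Y145.95
G1 X6.43 Y159.36
G0 X38.19 Y14.63
M3 S559
G1 X35.07 Y21.52 F1619
G1 X37.75 Y28.59
G1 X44.64 Y31.71
G1 X51.71 Y29.03
G1 X54.83 Y22.14
G1 X52.15 Y15.07
G1 X45.26 Y11.95
G1 X38.19 Y14.63
G0 X27.75 Y30.85
M3 S398
G1 X26.34 Y34.52 F4456
G1 X30.63 Y41.76
G1 X37.63 Y47.82
G1 X44.39 Y47.97
G0 X24.62 Y61.56
M3 S559
G1 X36.82 Y73.70 F1619
G1 X45.80 Y104.89
G1 X49.15 Y132.36
G1 X44.48 Y133.32
M5
G0 X0.00 Y0.00

viewBox `0 0 77.72 223.11` with mm width/height → 1 unit = 1 mm. Flip: y_m = 223.11 − y_svg.

**Shape 1** — `<rect>` rectangle, stroke `#008000` → cut (S820, F1314). Machine vertices: (31.98,108.62) → (64.03,108.62) → (64.03,97.51) → (31.98,97.51) → (31.98,108.62). Closed: final G1 returns to the first vertex.

**Shape 2** — `<path>` rectangle, stroke `#ff00ff` → engrave (S398, F4456). Machine vertices: (6.43,159.36) → (42.85,159.36) → (42.85,145.95) → (6.43,145.95) → (6.43,159.36). Closed: final G1 returns to the first vertex.

**Shape 3** — `<polygon>` regular polygon, stroke `#000000` → score (S559, F1619). Machine vertices: (38.19,14.63) → (35.07,21.52) → (37.75,28.59) → (44.64,31.71) → (51.71,29.03) → (54.83,22.14) → (52.15,15.07) → (45.26,11.95) → (38.19,14.63). Closed: final G1 returns to the first vertex.

**Shape 4** — `<path>` cubic bezier, stroke `#ff00ff` → engrave (S398, F4456). Control points (SVG): P0=(27.75,192.26), P1=(20.76,191.85), P2=(36.87,169.28), P3=(44.39,175.14); sampled at t=k/4. Machine vertices: (27.75,30.85) → (26.34,34.52) → (30.63,41.76) → (37.63,47.82) → (44.39,47.97). Open path.

**Shape 5** — `<path>` cubic bezier, stroke `#000000` → score (S559, F1619). Control points (SVG): P0=(24.62,161.55), P1=(41.98,168.20), P2=(57.11,63.27), P3=(44.48,89.79); sampled at t=k/4. Machine vertices: (24.62,61.56) → (36.82,73.70) → (45.80,104.89) → (49.15,132.36) → (44.48,133.32). Open path.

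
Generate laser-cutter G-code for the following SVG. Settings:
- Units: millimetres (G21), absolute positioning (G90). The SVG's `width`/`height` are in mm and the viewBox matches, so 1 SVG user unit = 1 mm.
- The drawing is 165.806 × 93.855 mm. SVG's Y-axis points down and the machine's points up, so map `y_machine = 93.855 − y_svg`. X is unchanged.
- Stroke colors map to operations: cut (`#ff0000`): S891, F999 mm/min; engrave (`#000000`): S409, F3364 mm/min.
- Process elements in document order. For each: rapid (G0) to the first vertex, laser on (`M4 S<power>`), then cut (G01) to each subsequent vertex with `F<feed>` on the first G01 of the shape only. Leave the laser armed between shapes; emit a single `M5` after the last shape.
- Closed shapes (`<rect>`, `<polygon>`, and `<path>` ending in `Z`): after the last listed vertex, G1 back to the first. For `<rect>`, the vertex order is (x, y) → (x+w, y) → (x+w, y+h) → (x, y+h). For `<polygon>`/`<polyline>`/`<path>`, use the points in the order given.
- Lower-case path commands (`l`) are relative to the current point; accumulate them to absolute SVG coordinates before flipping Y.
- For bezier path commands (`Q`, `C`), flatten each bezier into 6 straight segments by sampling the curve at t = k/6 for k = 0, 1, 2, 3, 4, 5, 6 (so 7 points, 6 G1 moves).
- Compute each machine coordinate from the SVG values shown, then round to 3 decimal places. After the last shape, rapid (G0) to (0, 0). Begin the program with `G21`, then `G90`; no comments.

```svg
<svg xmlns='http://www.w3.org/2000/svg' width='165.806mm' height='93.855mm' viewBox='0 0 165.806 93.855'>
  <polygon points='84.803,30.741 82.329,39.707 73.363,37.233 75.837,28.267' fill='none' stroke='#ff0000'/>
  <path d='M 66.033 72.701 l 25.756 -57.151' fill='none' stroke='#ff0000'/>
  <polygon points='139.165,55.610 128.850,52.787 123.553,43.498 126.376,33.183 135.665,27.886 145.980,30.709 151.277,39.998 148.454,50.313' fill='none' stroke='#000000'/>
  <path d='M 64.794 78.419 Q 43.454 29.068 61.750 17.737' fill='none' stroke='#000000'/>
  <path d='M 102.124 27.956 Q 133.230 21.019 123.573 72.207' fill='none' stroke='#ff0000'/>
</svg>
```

G21
G90
G0 X84.803 Y63.114
M4 S891
G01 X82.329 Y54.148 F999
G01 X73.363 Y56.622
G01 X75.837 Y65.588
G01 X84.803 Y63.114
G0 X66.033 Y21.154
M4 S891
G01 X91.789 Y78.305 F999
G0 X139.165 Y38.245
M4 S409
G01 X128.850 Y41.068 F3364
G01 X123.553 Y50.357
G01 X126.376 Y60.672
G01 X135.665 Y65.969
G01 X145.980 Y63.146
G01 X151.277 Y53.857
G01 X148.454 Y43.542
G01 X139.165 Y38.245
G0 X64.794 Y15.436
M4 S409
G01 X58.782 Y30.830 F3364
G01 X54.971 Y44.112
G01 X53.363 Y55.282
G01 X53.957 Y64.340
G01 X56.752 Y71.285
G01 X61.750 Y76.118
G0 X102.124 Y65.899
M4 S891
G01 X111.360 Y66.597 F999
G01 X118.332 Y64.065
G01 X123.039 Y58.305
G01 X125.482 Y49.315
G01 X125.660 Y37.096
G01 X123.573 Y21.648
M5
G0 X0.000 Y0.000

1 u = 1 mm; y_m = 93.855 − y.

[1] `<polygon>` regular polygon, #ff0000→cut S891 F999: (84.803,63.114) → (82.329,54.148) → (73.363,56.622) → (75.837,65.588) → (84.803,63.114) (closed)

[2] `<path>` line segment, #ff0000→cut S891 F999: (66.033,21.154) → (91.789,78.305)

[3] `<polygon>` regular polygon, #000000→engrave S409 F3364: (139.165,38.245) → (128.850,41.068) → (123.553,50.357) → (126.376,60.672) → (135.665,65.969) → (145.980,63.146) → (151.277,53.857) → (148.454,43.542) → (139.165,38.245) (closed)

[4] `<path>` quadratic bezier, #000000→engrave S409 F3364: (64.794,15.436) → (58.782,30.830) → (54.971,44.112) → (53.363,55.282) → (53.957,64.340) → (56.752,71.285) → (61.750,76.118)

[5] `<path>` quadratic bezier, #ff0000→cut S891 F999: (102.124,65.899) → (111.360,66.597) → (118.332,64.065) → (123.039,58.305) → (125.482,49.315) → (125.660,37.096) → (123.573,21.648)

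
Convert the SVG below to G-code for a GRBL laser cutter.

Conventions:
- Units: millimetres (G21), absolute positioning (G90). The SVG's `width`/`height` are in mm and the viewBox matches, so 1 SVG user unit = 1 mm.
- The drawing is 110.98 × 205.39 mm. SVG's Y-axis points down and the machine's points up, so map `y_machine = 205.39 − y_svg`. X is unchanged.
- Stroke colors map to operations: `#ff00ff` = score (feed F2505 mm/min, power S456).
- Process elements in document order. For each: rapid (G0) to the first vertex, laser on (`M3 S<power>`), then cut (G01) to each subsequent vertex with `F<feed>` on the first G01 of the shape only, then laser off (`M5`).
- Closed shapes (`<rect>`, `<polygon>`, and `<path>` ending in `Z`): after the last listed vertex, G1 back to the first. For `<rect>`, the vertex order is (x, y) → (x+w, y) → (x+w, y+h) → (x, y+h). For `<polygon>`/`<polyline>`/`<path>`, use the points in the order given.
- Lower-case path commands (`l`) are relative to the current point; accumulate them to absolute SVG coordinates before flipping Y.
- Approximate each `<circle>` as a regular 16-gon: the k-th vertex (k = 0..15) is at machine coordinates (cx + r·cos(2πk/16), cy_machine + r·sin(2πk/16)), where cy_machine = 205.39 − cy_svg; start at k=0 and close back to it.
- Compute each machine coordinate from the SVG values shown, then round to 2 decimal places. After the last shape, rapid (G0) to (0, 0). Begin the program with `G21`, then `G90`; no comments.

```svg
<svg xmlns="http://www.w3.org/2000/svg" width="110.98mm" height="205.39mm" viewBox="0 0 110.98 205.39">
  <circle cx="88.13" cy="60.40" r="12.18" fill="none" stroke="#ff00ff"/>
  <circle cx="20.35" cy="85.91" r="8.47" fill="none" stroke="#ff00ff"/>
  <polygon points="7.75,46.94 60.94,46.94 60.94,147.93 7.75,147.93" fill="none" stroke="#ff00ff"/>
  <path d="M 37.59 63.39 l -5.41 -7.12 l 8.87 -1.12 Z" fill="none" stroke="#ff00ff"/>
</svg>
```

viewBox `0 0 110.98 205.39` with mm width/height → 1 unit = 1 mm. Flip: y_m = 205.39 − y_svg.

**Shape 1** — `<circle>` circle, stroke `#ff00ff` → score (S456, F2505). Machine vertices: (100.31,144.99) → (99.38,149.65) → (96.74,153.60) → (92.79,156.24) → (88.13,157.17) → (83.47,156.24) → (79.52,153.60) → (76.88,149.65) → (75.95,144.99) → (76.88,140.33) → (79.52,136.38) → (83.47,133.74) → (88.13,132.81) → (92.79,133.74) → (96.74,136.38) → (99.38,140.33) → (100.31,144.99). Closed: final G1 returns to the first vertex.

**Shape 2** — `<circle>` circle, stroke `#ff00ff` → score (S456, F2505). Machine vertices: (28.82,119.48) → (28.18,122.72) → (26.34,125.47) → (23.59,127.31) → (20.35,127.95) → (17.11,127.31) → (14.36,125.47) → (12.52,122.72) → (11.88,119.48) → (12.52,116.24) → (14.36,113.49) → (17.11,111.65) → (20.35,111.01) → (23.59,111.65) → (26.34,113.49) → (28.18,116.24) → (28.82,119.48). Closed: final G1 returns to the first vertex.

**Shape 3** — `<polygon>` rectangle, stroke `#ff00ff` → score (S456, F2505). Machine vertices: (7.75,158.45) → (60.94,158.45) → (60.94,57.46) → (7.75,57.46) → (7.75,158.45). Closed: final G1 returns to the first vertex.

**Shape 4** — `<path>` regular polygon, stroke `#ff00ff` → score (S456, F2505). Machine vertices: (37.59,142.00) → (32.18,149.12) → (41.05,150.24) → (37.59,142.00). Closed: final G1 returns to the first vertex.

G21
G90
G0 X100.31 Y144.99
M3 S456
G01 X99.38 Y149.65 F2505
G01 X96.74 Y153.60
G01 X92.79 Y156.24
G01 X88.13 Y157.17
G01 X83.47 Y156.24
G01 X79.52 Y153.60
G01 X76.88 Y149.65
G01 X75.95 Y144.99
G01 X76.88 Y140.33
G01 X79.52 Y136.38
G01 X83.47 Y133.74
G01 X88.13 Y132.81
G01 X92.79 Y133.74
G01 X96.74 Y136.38
G01 X99.38 Y140.33
G01 X100.31 Y144.99
M5
G0 X28.82 Y119.48
M3 S456
G01 X28.18 Y122.72 F2505
G01 X26.34 Y125.47
G01 X23.59 Y127.31
G01 X20.35 Y127.95
G01 X17.11 Y127.31
G01 X14.36 Y125.47
G01 X12.52 Y122.72
G01 X11.88 Y119.48
G01 X12.52 Y116.24
G01 X14.36 Y113.49
G01 X17.11 Y111.65
G01 X20.35 Y111.01
G01 X23.59 Y111.65
G01 X26.34 Y113.49
G01 X28.18 Y116.24
G01 X28.82 Y119.48
M5
G0 X7.75 Y158.45
M3 S456
G01 X60.94 Y158.45 F2505
G01 X60.94 Y57.46
G01 X7.75 Y57.46
G01 X7.75 Y158.45
M5
G0 X37.59 Y142.00
M3 S456
G01 X32.18 Y149.12 F2505
G01 X41.05 Y150.24
G01 X37.59 Y142.00
M5
G0 X0.00 Y0.00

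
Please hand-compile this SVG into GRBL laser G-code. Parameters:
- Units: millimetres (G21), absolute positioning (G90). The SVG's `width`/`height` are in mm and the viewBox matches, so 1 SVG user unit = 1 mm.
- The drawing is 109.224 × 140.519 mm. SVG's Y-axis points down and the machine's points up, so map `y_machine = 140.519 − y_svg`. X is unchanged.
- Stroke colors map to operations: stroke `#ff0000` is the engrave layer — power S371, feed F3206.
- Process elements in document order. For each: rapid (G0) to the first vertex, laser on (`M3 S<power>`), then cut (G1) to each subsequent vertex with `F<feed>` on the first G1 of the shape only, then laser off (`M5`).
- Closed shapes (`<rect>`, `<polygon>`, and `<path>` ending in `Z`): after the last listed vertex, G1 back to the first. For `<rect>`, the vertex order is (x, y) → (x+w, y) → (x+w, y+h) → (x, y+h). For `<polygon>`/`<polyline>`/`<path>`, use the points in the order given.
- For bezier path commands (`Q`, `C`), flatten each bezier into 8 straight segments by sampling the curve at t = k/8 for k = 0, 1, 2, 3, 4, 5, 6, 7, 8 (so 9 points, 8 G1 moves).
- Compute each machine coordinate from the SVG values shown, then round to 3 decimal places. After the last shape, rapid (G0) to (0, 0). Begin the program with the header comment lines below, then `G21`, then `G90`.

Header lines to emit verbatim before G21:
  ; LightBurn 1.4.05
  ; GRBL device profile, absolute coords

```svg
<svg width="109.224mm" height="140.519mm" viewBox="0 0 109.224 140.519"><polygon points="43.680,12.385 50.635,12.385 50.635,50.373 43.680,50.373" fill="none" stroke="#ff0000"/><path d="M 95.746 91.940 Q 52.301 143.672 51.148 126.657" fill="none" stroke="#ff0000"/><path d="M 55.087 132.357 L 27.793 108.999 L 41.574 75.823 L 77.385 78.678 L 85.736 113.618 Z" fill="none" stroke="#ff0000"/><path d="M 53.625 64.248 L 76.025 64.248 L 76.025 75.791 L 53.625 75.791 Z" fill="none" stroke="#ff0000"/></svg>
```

Since the viewBox matches the mm dimensions, user units are millimetres directly. The only transform is the Y-flip y_m = 140.519 − y_svg.

Shape 1 is a rectangle drawn with `<polygon>`. Its stroke #ff0000 means engrave at S371, F3206. After flipping Y the toolpath is (43.680,128.134) → (50.635,128.134) → (50.635,90.146) → (43.680,90.146) → (43.680,128.134), returning to the start.

Shape 2 is a quadratic bezier drawn with `<path>`. Its stroke #ff0000 means engrave at S371, F3206. After flipping Y the toolpath is (95.746,48.579) → (85.546,36.720) → (76.667,27.010) → (69.110,19.448) → (62.874,14.034) → (57.960,10.768) → (54.368,9.651) → (52.097,10.682) → (51.148,13.862).

Shape 3 is a regular polygon drawn with `<path>`. Its stroke #ff0000 means engrave at S371, F3206. After flipping Y the toolpath is (55.087,8.162) → (27.793,31.520) → (41.574,64.696) → (77.385,61.841) → (85.736,26.901) → (55.087,8.162), returning to the start.

Shape 4 is a rectangle drawn with `<path>`. Its stroke #ff0000 means engrave at S371, F3206. After flipping Y the toolpath is (53.625,76.271) → (76.025,76.271) → (76.025,64.728) → (53.625,64.728) → (53.625,76.271), returning to the start.

; LightBurn 1.4.05
; GRBL device profile, absolute coords
G21
G90
G0 X43.680 Y128.134
M3 S371
G1 X50.635 Y128.134 F3206
G1 X50.635 Y90.146
G1 X43.680 Y90.146
G1 X43.680 Y128.134
M5
G0 X95.746 Y48.579
M3 S371
G1 X85.546 Y36.720 F3206
G1 X76.667 Y27.010
G1 X69.110 Y19.448
G1 X62.874 Y14.034
G1 X57.960 Y10.768
G1 X54.368 Y9.651
G1 X52.097 Y10.682
G1 X51.148 Y13.862
M5
G0 X55.087 Y8.162
M3 S371
G1 X27.793 Y31.520 F3206
G1 X41.574 Y64.696
G1 X77.385 Y61.841
G1 X85.736 Y26.901
G1 X55.087 Y8.162
M5
G0 X53.625 Y76.271
M3 S371
G1 X76.025 Y76.271 F3206
G1 X76.025 Y64.728
G1 X53.625 Y64.728
G1 X53.625 Y76.271
M5
G0 X0.000 Y0.000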